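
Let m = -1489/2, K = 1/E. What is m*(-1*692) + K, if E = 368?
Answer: 189591393/368 ≈ 5.1519e+5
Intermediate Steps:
K = 1/368 ≈ 0.0027174
m = -1489/2 (m = -1489*½ = -1489/2 ≈ -744.50)
m*(-1*692) + K = -(-1489)*692/2 + 1/368 = -1489/2*(-692) + 1/368 = 515194 + 1/368 = 189591393/368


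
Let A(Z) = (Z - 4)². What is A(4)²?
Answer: 0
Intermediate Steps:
A(Z) = (-4 + Z)²
A(4)² = ((-4 + 4)²)² = (0²)² = 0² = 0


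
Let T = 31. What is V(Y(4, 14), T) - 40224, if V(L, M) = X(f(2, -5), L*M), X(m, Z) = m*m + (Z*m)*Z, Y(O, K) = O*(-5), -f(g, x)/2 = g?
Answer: -1577808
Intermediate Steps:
f(g, x) = -2*g
Y(O, K) = -5*O
X(m, Z) = m² + m*Z²
V(L, M) = 16 - 4*L²*M² (V(L, M) = (-2*2)*(-2*2 + (L*M)²) = -4*(-4 + L²*M²) = 16 - 4*L²*M²)
V(Y(4, 14), T) - 40224 = (16 - 4*(-5*4)²*31²) - 40224 = (16 - 4*(-20)²*961) - 40224 = (16 - 4*400*961) - 40224 = (16 - 1537600) - 40224 = -1537584 - 40224 = -1577808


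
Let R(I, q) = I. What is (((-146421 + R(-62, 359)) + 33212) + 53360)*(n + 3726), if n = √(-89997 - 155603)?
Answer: -223228386 - 1198220*I*√614 ≈ -2.2323e+8 - 2.9691e+7*I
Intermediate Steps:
n = 20*I*√614 (n = √(-245600) = 20*I*√614 ≈ 495.58*I)
(((-146421 + R(-62, 359)) + 33212) + 53360)*(n + 3726) = (((-146421 - 62) + 33212) + 53360)*(20*I*√614 + 3726) = ((-146483 + 33212) + 53360)*(3726 + 20*I*√614) = (-113271 + 53360)*(3726 + 20*I*√614) = -59911*(3726 + 20*I*√614) = -223228386 - 1198220*I*√614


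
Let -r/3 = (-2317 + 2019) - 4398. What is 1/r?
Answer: 1/14088 ≈ 7.0982e-5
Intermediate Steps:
r = 14088 (r = -3*((-2317 + 2019) - 4398) = -3*(-298 - 4398) = -3*(-4696) = 14088)
1/r = 1/14088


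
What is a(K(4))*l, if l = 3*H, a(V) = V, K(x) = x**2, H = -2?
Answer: -96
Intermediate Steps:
l = -6 (l = 3*(-2) = -6)
a(K(4))*l = 4**2*(-6) = 16*(-6) = -96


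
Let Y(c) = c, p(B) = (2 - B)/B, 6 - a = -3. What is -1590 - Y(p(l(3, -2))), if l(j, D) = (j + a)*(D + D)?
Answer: -38135/24 ≈ -1589.0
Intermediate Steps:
a = 9 (a = 6 - 1*(-3) = 6 + 3 = 9)
l(j, D) = 2*D*(9 + j) (l(j, D) = (j + 9)*(D + D) = (9 + j)*(2*D) = 2*D*(9 + j))
p(B) = (2 - B)/B
-1590 - Y(p(l(3, -2))) = -1590 - (2 - 2*(-2)*(9 + 3))/(2*(-2)*(9 + 3)) = -1590 - (2 - 2*(-2)*12)/(2*(-2)*12) = -1590 - (2 - 1*(-48))/(-48) = -1590 - (-1)*(2 + 48)/48 = -1590 - (-1)*50/48 = -1590 - 1*(-25/24) = -1590 + 25/24 = -38135/24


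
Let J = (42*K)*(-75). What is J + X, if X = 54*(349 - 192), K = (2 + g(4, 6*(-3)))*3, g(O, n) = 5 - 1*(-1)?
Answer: -67122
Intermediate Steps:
g(O, n) = 6 (g(O, n) = 5 + 1 = 6)
K = 24 (K = (2 + 6)*3 = 8*3 = 24)
X = 8478 (X = 54*157 = 8478)
J = -75600 (J = (42*24)*(-75) = 1008*(-75) = -75600)
J + X = -75600 + 8478 = -67122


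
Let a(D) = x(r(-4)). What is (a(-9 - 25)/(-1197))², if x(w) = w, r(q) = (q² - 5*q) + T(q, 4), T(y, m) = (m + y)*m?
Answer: 16/17689 ≈ 0.00090452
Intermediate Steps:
T(y, m) = m*(m + y)
r(q) = 16 + q² - q (r(q) = (q² - 5*q) + 4*(4 + q) = (q² - 5*q) + (16 + 4*q) = 16 + q² - q)
a(D) = 36 (a(D) = 16 + (-4)² - 1*(-4) = 16 + 16 + 4 = 36)
(a(-9 - 25)/(-1197))² = (36/(-1197))² = (36*(-1/1197))² = (-4/133)² = 16/17689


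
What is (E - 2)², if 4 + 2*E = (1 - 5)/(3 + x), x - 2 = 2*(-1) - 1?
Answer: 25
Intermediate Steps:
x = -1 (x = 2 + (2*(-1) - 1) = 2 + (-2 - 1) = 2 - 3 = -1)
E = -3 (E = -2 + ((1 - 5)/(3 - 1))/2 = -2 + (-4/2)/2 = -2 + (-4*½)/2 = -2 + (½)*(-2) = -2 - 1 = -3)
(E - 2)² = (-3 - 2)² = (-5)² = 25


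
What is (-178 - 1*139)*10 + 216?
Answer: -2954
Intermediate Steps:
(-178 - 1*139)*10 + 216 = (-178 - 139)*10 + 216 = -317*10 + 216 = -3170 + 216 = -2954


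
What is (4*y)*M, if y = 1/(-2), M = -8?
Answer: 16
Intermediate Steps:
y = -½ ≈ -0.50000
(4*y)*M = (4*(-½))*(-8) = -2*(-8) = 16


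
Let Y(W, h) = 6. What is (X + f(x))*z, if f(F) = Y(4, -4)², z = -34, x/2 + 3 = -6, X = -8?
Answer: -952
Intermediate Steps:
x = -18 (x = -6 + 2*(-6) = -6 - 12 = -18)
f(F) = 36 (f(F) = 6² = 36)
(X + f(x))*z = (-8 + 36)*(-34) = 28*(-34) = -952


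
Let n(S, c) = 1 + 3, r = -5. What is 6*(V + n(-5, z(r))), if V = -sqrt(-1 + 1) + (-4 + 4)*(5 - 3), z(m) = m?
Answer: 24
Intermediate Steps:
n(S, c) = 4
V = 0 (V = -sqrt(0) + 0*2 = -1*0 + 0 = 0 + 0 = 0)
6*(V + n(-5, z(r))) = 6*(0 + 4) = 6*4 = 24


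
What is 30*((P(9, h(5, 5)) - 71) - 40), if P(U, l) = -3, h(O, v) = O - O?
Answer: -3420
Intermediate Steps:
h(O, v) = 0
30*((P(9, h(5, 5)) - 71) - 40) = 30*((-3 - 71) - 40) = 30*(-74 - 40) = 30*(-114) = -3420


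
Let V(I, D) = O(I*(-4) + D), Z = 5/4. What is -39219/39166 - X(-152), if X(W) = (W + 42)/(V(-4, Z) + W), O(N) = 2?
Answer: -1019111/587490 ≈ -1.7347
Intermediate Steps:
Z = 5/4 (Z = 5*(¼) = 5/4 ≈ 1.2500)
V(I, D) = 2
X(W) = (42 + W)/(2 + W) (X(W) = (W + 42)/(2 + W) = (42 + W)/(2 + W))
-39219/39166 - X(-152) = -39219/39166 - (42 - 152)/(2 - 152) = -39219*1/39166 - (-110)/(-150) = -39219/39166 - (-1)*(-110)/150 = -39219/39166 - 1*11/15 = -39219/39166 - 11/15 = -1019111/587490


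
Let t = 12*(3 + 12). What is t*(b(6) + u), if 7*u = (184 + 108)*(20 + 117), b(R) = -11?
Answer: 7186860/7 ≈ 1.0267e+6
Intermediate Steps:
u = 40004/7 (u = ((184 + 108)*(20 + 117))/7 = (292*137)/7 = (⅐)*40004 = 40004/7 ≈ 5714.9)
t = 180 (t = 12*15 = 180)
t*(b(6) + u) = 180*(-11 + 40004/7) = 180*(39927/7) = 7186860/7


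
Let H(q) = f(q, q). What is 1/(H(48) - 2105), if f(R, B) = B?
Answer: -1/2057 ≈ -0.00048614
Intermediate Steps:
H(q) = q
1/(H(48) - 2105) = 1/(48 - 2105) = 1/(-2057) = -1/2057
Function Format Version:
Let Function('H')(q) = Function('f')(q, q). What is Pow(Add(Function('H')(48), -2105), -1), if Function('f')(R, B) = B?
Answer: Rational(-1, 2057) ≈ -0.00048614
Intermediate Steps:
Function('H')(q) = q
Pow(Add(Function('H')(48), -2105), -1) = Pow(Add(48, -2105), -1) = Pow(-2057, -1) = Rational(-1, 2057)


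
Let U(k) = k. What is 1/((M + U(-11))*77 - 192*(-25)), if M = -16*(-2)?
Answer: 1/6417 ≈ 0.00015584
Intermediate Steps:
M = 32
1/((M + U(-11))*77 - 192*(-25)) = 1/((32 - 11)*77 - 192*(-25)) = 1/(21*77 + 4800) = 1/(1617 + 4800) = 1/6417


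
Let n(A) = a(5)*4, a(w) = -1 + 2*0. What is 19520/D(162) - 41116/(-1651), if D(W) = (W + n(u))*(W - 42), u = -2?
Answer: 10147336/391287 ≈ 25.933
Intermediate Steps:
a(w) = -1 (a(w) = -1 + 0 = -1)
n(A) = -4 (n(A) = -1*4 = -4)
D(W) = (-42 + W)*(-4 + W) (D(W) = (W - 4)*(W - 42) = (-4 + W)*(-42 + W) = (-42 + W)*(-4 + W))
19520/D(162) - 41116/(-1651) = 19520/(168 + 162**2 - 46*162) - 41116/(-1651) = 19520/(168 + 26244 - 7452) - 41116*(-1/1651) = 19520/18960 + 41116/1651 = 19520*(1/18960) + 41116/1651 = 244/237 + 41116/1651 = 10147336/391287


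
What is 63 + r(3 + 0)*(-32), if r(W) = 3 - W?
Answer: 63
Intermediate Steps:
63 + r(3 + 0)*(-32) = 63 + (3 - (3 + 0))*(-32) = 63 + (3 - 1*3)*(-32) = 63 + (3 - 3)*(-32) = 63 + 0*(-32) = 63 + 0 = 63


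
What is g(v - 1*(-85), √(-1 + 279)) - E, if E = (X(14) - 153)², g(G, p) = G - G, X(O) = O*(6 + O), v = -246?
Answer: -16129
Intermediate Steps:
g(G, p) = 0
E = 16129 (E = (14*(6 + 14) - 153)² = (14*20 - 153)² = (280 - 153)² = 127² = 16129)
g(v - 1*(-85), √(-1 + 279)) - E = 0 - 1*16129 = 0 - 16129 = -16129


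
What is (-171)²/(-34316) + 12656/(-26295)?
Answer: -1203195391/902339220 ≈ -1.3334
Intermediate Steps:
(-171)²/(-34316) + 12656/(-26295) = 29241*(-1/34316) + 12656*(-1/26295) = -29241/34316 - 12656/26295 = -1203195391/902339220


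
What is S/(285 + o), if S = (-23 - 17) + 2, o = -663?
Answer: 19/189 ≈ 0.10053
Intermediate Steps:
S = -38 (S = -40 + 2 = -38)
S/(285 + o) = -38/(285 - 663) = -38/(-378) = -38*(-1/378) = 19/189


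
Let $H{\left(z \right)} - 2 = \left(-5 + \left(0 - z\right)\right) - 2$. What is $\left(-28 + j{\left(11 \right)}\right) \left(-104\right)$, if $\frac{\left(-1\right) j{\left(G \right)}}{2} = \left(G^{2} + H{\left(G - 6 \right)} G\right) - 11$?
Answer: $2912$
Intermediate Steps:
$H{\left(z \right)} = -5 - z$ ($H{\left(z \right)} = 2 + \left(\left(-5 + \left(0 - z\right)\right) - 2\right) = 2 - \left(7 + z\right) = -5 - z$)
$j{\left(G \right)} = 22 - 2 G^{2} - 2 G \left(1 - G\right)$ ($j{\left(G \right)} = - 2 \left(\left(G^{2} + \left(-5 - \left(G - 6\right)\right) G\right) - 11\right) = - 2 \left(\left(G^{2} + \left(-5 - \left(-6 + G\right)\right) G\right) - 11\right) = - 2 \left(\left(G^{2} + \left(1 - G\right) G\right) - 11\right) = - 2 \left(\left(G^{2} + G \left(1 - G\right)\right) - 11\right) = - 2 \left(-11 + G^{2} + G \left(1 - G\right)\right) = 22 - 2 G^{2} - 2 G \left(1 - G\right)$)
$\left(-28 + j{\left(11 \right)}\right) \left(-104\right) = \left(-28 + \left(22 - 22\right)\right) \left(-104\right) = \left(-28 + 0\right) \left(-104\right) = \left(-28\right) \left(-104\right) = 2912$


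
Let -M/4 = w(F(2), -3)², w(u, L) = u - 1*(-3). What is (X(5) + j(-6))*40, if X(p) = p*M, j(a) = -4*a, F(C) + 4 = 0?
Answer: 160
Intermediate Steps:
F(C) = -4 (F(C) = -4 + 0 = -4)
w(u, L) = 3 + u (w(u, L) = u + 3 = 3 + u)
M = -4 (M = -4*(3 - 4)² = -4*(-1)² = -4*1 = -4)
X(p) = -4*p (X(p) = p*(-4) = -4*p)
(X(5) + j(-6))*40 = (-4*5 - 4*(-6))*40 = (-20 + 24)*40 = 4*40 = 160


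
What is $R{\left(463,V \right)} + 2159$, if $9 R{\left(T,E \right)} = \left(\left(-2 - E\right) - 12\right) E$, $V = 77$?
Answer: $\frac{12424}{9} \approx 1380.4$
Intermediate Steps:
$R{\left(T,E \right)} = \frac{E \left(-14 - E\right)}{9}$ ($R{\left(T,E \right)} = \frac{\left(\left(-2 - E\right) - 12\right) E}{9} = \frac{\left(-14 - E\right) E}{9} = \frac{E \left(-14 - E\right)}{9}$)
$R{\left(463,V \right)} + 2159 = \left(- \frac{1}{9}\right) 77 \left(14 + 77\right) + 2159 = \left(- \frac{1}{9}\right) 77 \cdot 91 + 2159 = - \frac{7007}{9} + 2159 = \frac{12424}{9}$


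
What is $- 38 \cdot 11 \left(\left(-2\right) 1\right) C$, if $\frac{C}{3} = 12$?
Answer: $30096$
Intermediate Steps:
$C = 36$ ($C = 3 \cdot 12 = 36$)
$- 38 \cdot 11 \left(\left(-2\right) 1\right) C = - 38 \cdot 11 \left(\left(-2\right) 1\right) 36 = - 38 \cdot 11 \left(-2\right) 36 = - 38 \left(\left(-22\right) 36\right) = \left(-38\right) \left(-792\right) = 30096$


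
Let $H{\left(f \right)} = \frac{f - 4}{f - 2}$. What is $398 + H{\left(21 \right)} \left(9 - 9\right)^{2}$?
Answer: $398$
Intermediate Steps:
$H{\left(f \right)} = \frac{-4 + f}{-2 + f}$
$398 + H{\left(21 \right)} \left(9 - 9\right)^{2} = 398 + \frac{-4 + 21}{-2 + 21} \left(9 - 9\right)^{2} = 398 + \frac{1}{19} \cdot 17 \cdot 0^{2} = 398 + \frac{1}{19} \cdot 17 \cdot 0 = 398 + \frac{17}{19} \cdot 0 = 398 + 0 = 398$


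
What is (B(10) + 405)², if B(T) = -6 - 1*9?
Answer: 152100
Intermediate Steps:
B(T) = -15 (B(T) = -6 - 9 = -15)
(B(10) + 405)² = (-15 + 405)² = 390² = 152100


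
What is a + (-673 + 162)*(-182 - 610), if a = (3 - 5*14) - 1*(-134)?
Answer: 404779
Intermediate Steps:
a = 67 (a = (3 - 70) + 134 = -67 + 134 = 67)
a + (-673 + 162)*(-182 - 610) = 67 + (-673 + 162)*(-182 - 610) = 67 - 511*(-792) = 67 + 404712 = 404779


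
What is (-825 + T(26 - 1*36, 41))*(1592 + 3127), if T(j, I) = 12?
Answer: -3836547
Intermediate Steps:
(-825 + T(26 - 1*36, 41))*(1592 + 3127) = (-825 + 12)*(1592 + 3127) = -813*4719 = -3836547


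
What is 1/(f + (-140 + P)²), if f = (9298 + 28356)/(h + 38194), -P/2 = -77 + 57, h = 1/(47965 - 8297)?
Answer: 1515079593/15152289588872 ≈ 9.9990e-5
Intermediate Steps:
h = 1/39668 ≈ 2.5209e-5
P = 40 (P = -2*(-77 + 57) = -2*(-20) = 40)
f = 1493658872/1515079593 (f = (9298 + 28356)/(1/39668 + 38194) = 37654/(1515079593/39668) = 37654*(39668/1515079593) = 1493658872/1515079593 ≈ 0.98586)
1/(f + (-140 + P)²) = 1/(1493658872/1515079593 + (-140 + 40)²) = 1/(1493658872/1515079593 + (-100)²) = 1/(1493658872/1515079593 + 10000) = 1/(15152289588872/1515079593) = 1515079593/15152289588872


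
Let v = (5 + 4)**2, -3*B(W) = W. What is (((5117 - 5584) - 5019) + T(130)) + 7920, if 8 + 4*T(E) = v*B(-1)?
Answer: 9755/4 ≈ 2438.8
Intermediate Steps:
B(W) = -W/3
v = 81 (v = 9**2 = 81)
T(E) = 19/4 (T(E) = -2 + (81*(-1/3*(-1)))/4 = -2 + (81*(1/3))/4 = -2 + (1/4)*27 = -2 + 27/4 = 19/4)
(((5117 - 5584) - 5019) + T(130)) + 7920 = (((5117 - 5584) - 5019) + 19/4) + 7920 = ((-467 - 5019) + 19/4) + 7920 = (-5486 + 19/4) + 7920 = -21925/4 + 7920 = 9755/4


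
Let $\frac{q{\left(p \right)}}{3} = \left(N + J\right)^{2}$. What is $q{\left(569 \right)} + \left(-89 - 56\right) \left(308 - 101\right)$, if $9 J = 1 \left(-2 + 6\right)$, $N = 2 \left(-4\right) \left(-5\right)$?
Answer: $- \frac{677909}{27} \approx -25108.0$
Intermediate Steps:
$N = 40$ ($N = \left(-8\right) \left(-5\right) = 40$)
$J = \frac{4}{9}$ ($J = \frac{1 \left(-2 + 6\right)}{9} = \frac{1 \cdot 4}{9} = \frac{1}{9} \cdot 4 = \frac{4}{9} \approx 0.44444$)
$q{\left(p \right)} = \frac{132496}{27}$ ($q{\left(p \right)} = 3 \left(40 + \frac{4}{9}\right)^{2} = 3 \left(\frac{364}{9}\right)^{2} = 3 \cdot \frac{132496}{81} = \frac{132496}{27}$)
$q{\left(569 \right)} + \left(-89 - 56\right) \left(308 - 101\right) = \frac{132496}{27} + \left(-89 - 56\right) \left(308 - 101\right) = \frac{132496}{27} + \left(-89 - 56\right) 207 = \frac{132496}{27} - 30015 = - \frac{677909}{27}$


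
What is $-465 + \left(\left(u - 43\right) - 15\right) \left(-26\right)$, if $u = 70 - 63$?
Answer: $861$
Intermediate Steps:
$u = 7$ ($u = 70 - 63 = 7$)
$-465 + \left(\left(u - 43\right) - 15\right) \left(-26\right) = -465 + \left(\left(7 - 43\right) - 15\right) \left(-26\right) = -465 + \left(-36 - 15\right) \left(-26\right) = -465 - -1326 = -465 + 1326 = 861$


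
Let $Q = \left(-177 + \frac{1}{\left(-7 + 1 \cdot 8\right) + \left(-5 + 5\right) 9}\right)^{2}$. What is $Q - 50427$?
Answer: $-19451$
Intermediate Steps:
$Q = 30976$ ($Q = \left(-177 + \frac{1}{\left(-7 + 8\right) + 0 \cdot 9}\right)^{2} = \left(-177 + \frac{1}{1 + 0}\right)^{2} = \left(-177 + 1^{-1}\right)^{2} = \left(-177 + 1\right)^{2} = \left(-176\right)^{2} = 30976$)
$Q - 50427 = 30976 - 50427 = -19451$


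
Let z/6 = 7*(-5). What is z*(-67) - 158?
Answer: 13912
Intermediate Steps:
z = -210 (z = 6*(7*(-5)) = 6*(-35) = -210)
z*(-67) - 158 = -210*(-67) - 158 = 14070 - 158 = 13912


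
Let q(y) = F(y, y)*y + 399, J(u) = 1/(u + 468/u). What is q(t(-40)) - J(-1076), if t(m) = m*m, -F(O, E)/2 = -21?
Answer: 19574034308/289561 ≈ 67599.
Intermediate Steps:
F(O, E) = 42 (F(O, E) = -2*(-21) = 42)
t(m) = m²
q(y) = 399 + 42*y (q(y) = 42*y + 399 = 399 + 42*y)
q(t(-40)) - J(-1076) = (399 + 42*(-40)²) - (-1076)/(468 + (-1076)²) = (399 + 42*1600) - (-1076)/(468 + 1157776) = (399 + 67200) - (-1076)/1158244 = 67599 - (-1076)/1158244 = 67599 - 1*(-269/289561) = 67599 + 269/289561 = 19574034308/289561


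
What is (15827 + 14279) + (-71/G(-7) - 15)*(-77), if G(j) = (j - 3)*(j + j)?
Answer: 626001/20 ≈ 31300.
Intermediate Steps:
G(j) = 2*j*(-3 + j) (G(j) = (-3 + j)*(2*j) = 2*j*(-3 + j))
(15827 + 14279) + (-71/G(-7) - 15)*(-77) = (15827 + 14279) + (-71*(-1/(14*(-3 - 7))) - 15)*(-77) = 30106 + (-71/(2*(-7)*(-10)) - 15)*(-77) = 30106 + (-71/140 - 15)*(-77) = 30106 - 2171/140*(-77) = 30106 + 23881/20 = 626001/20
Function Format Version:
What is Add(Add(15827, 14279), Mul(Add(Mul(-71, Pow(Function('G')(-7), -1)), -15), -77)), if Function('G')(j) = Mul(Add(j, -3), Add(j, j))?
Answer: Rational(626001, 20) ≈ 31300.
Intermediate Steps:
Function('G')(j) = Mul(2, j, Add(-3, j)) (Function('G')(j) = Mul(Add(-3, j), Mul(2, j)) = Mul(2, j, Add(-3, j)))
Add(Add(15827, 14279), Mul(Add(Mul(-71, Pow(Function('G')(-7), -1)), -15), -77)) = Add(Add(15827, 14279), Mul(Add(Mul(-71, Pow(Mul(2, -7, Add(-3, -7)), -1)), -15), -77)) = Add(30106, Mul(Add(Mul(-71, Pow(Mul(2, -7, -10), -1)), -15), -77)) = Add(30106, Mul(Add(Mul(-71, Pow(140, -1)), -15), -77)) = Add(30106, Mul(Add(Mul(-71, Rational(1, 140)), -15), -77)) = Add(30106, Mul(Add(Rational(-71, 140), -15), -77)) = Add(30106, Mul(Rational(-2171, 140), -77)) = Add(30106, Rational(23881, 20)) = Rational(626001, 20)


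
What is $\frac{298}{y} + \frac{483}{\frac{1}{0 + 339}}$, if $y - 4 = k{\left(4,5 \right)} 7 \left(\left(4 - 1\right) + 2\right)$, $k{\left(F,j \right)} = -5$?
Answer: $\frac{27998729}{171} \approx 1.6374 \cdot 10^{5}$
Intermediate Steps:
$y = -171$ ($y = 4 + \left(-5\right) 7 \left(\left(4 - 1\right) + 2\right) = 4 - 35 \left(3 + 2\right) = 4 - 175 = -171$)
$\frac{298}{y} + \frac{483}{\frac{1}{0 + 339}} = \frac{298}{-171} + \frac{483}{\frac{1}{0 + 339}} = 298 \left(- \frac{1}{171}\right) + \frac{483}{\frac{1}{339}} = - \frac{298}{171} + 483 \frac{1}{\frac{1}{339}} = - \frac{298}{171} + 483 \cdot 339 = - \frac{298}{171} + 163737 = \frac{27998729}{171}$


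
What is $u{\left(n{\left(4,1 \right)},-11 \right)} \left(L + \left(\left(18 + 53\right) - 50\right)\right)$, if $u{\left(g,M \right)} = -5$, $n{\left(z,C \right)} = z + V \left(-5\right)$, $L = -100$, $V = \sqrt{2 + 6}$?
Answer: $395$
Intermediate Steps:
$V = 2 \sqrt{2}$ ($V = \sqrt{8} = 2 \sqrt{2} \approx 2.8284$)
$n{\left(z,C \right)} = z - 10 \sqrt{2}$ ($n{\left(z,C \right)} = z + 2 \sqrt{2} \left(-5\right) = z - 10 \sqrt{2}$)
$u{\left(n{\left(4,1 \right)},-11 \right)} \left(L + \left(\left(18 + 53\right) - 50\right)\right) = - 5 \left(-100 + \left(\left(18 + 53\right) - 50\right)\right) = - 5 \left(-100 + \left(71 - 50\right)\right) = - 5 \left(-100 + 21\right) = \left(-5\right) \left(-79\right) = 395$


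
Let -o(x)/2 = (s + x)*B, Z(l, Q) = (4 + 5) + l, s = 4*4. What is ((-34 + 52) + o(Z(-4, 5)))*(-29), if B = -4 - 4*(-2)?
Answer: 4350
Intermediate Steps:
s = 16
B = 4 (B = -4 + 8 = 4)
Z(l, Q) = 9 + l
o(x) = -128 - 8*x (o(x) = -2*(16 + x)*4 = -2*(64 + 4*x) = -128 - 8*x)
((-34 + 52) + o(Z(-4, 5)))*(-29) = ((-34 + 52) + (-128 - 8*(9 - 4)))*(-29) = (18 + (-128 - 8*5))*(-29) = (18 + (-128 - 40))*(-29) = (18 - 168)*(-29) = -150*(-29) = 4350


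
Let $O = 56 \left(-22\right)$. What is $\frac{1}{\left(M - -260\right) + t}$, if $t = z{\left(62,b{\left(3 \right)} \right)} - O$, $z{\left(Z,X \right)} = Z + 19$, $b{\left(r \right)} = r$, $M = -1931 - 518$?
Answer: $- \frac{1}{876} \approx -0.0011416$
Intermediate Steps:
$O = -1232$
$M = -2449$ ($M = -1931 - 518 = -2449$)
$z{\left(Z,X \right)} = 19 + Z$
$t = 1313$ ($t = \left(19 + 62\right) - -1232 = 81 + 1232 = 1313$)
$\frac{1}{\left(M - -260\right) + t} = \frac{1}{\left(-2449 - -260\right) + 1313} = \frac{1}{\left(-2449 + 260\right) + 1313} = \frac{1}{-2189 + 1313} = \frac{1}{-876} = - \frac{1}{876}$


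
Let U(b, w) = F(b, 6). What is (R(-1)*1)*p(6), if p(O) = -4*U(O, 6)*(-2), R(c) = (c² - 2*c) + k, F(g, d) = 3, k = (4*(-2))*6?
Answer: -1080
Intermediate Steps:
k = -48 (k = -8*6 = -48)
U(b, w) = 3
R(c) = -48 + c² - 2*c (R(c) = (c² - 2*c) - 48 = -48 + c² - 2*c)
p(O) = 24 (p(O) = -4*3*(-2) = -12*(-2) = 24)
(R(-1)*1)*p(6) = ((-48 + (-1)² - 2*(-1))*1)*24 = ((-48 + 1 + 2)*1)*24 = -45*1*24 = -45*24 = -1080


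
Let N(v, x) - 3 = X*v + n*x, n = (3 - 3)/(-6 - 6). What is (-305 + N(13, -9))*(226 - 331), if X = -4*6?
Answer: 64470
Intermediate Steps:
X = -24
n = 0 (n = 0/(-12) = 0*(-1/12) = 0)
N(v, x) = 3 - 24*v (N(v, x) = 3 + (-24*v + 0*x) = 3 + (-24*v + 0) = 3 - 24*v)
(-305 + N(13, -9))*(226 - 331) = (-305 + (3 - 24*13))*(226 - 331) = (-305 + (3 - 312))*(-105) = (-305 - 309)*(-105) = -614*(-105) = 64470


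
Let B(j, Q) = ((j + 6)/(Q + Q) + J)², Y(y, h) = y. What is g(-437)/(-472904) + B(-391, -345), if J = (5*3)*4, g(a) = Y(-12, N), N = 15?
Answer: 4128419377303/1125747972 ≈ 3667.3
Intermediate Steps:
g(a) = -12
J = 60 (J = 15*4 = 60)
B(j, Q) = (60 + (6 + j)/(2*Q))² (B(j, Q) = ((j + 6)/(Q + Q) + 60)² = ((6 + j)/((2*Q)) + 60)² = ((6 + j)*(1/(2*Q)) + 60)² = ((6 + j)/(2*Q) + 60)² = (60 + (6 + j)/(2*Q))²)
g(-437)/(-472904) + B(-391, -345) = -12/(-472904) + (¼)*(6 - 391 + 120*(-345))²/(-345)² = -12*(-1/472904) + (¼)*(1/119025)*(6 - 391 - 41400)² = 3/118226 + (¼)*(1/119025)*(-41785)² = 3/118226 + (¼)*(1/119025)*1745986225 = 3/118226 + 69839449/19044 = 4128419377303/1125747972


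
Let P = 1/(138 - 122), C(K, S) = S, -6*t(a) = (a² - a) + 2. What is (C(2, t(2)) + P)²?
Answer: 841/2304 ≈ 0.36502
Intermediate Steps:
t(a) = -⅓ - a²/6 + a/6 (t(a) = -((a² - a) + 2)/6 = -(2 + a² - a)/6 = -⅓ - a²/6 + a/6)
P = 1/16 ≈ 0.062500
(C(2, t(2)) + P)² = ((-⅓ - ⅙*2² + (⅙)*2) + 1/16)² = ((-⅓ - ⅙*4 + ⅓) + 1/16)² = ((-⅓ - ⅔ + ⅓) + 1/16)² = (-⅔ + 1/16)² = (-29/48)² = 841/2304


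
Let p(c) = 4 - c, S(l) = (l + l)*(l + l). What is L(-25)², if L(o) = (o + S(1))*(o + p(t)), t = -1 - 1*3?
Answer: 127449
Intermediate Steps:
S(l) = 4*l² (S(l) = (2*l)*(2*l) = 4*l²)
t = -4 (t = -1 - 3 = -4)
L(o) = (4 + o)*(8 + o) (L(o) = (o + 4*1²)*(o + (4 - 1*(-4))) = (o + 4*1)*(o + (4 + 4)) = (o + 4)*(o + 8) = (4 + o)*(8 + o))
L(-25)² = (32 + (-25)² + 12*(-25))² = (32 + 625 - 300)² = 357² = 127449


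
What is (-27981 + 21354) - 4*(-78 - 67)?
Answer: -6047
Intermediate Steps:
(-27981 + 21354) - 4*(-78 - 67) = -6627 - 4*(-145) = -6627 + 580 = -6047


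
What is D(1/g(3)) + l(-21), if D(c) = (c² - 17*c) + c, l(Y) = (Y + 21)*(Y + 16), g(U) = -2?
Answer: 33/4 ≈ 8.2500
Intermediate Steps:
l(Y) = (16 + Y)*(21 + Y) (l(Y) = (21 + Y)*(16 + Y) = (16 + Y)*(21 + Y))
D(c) = c² - 16*c
D(1/g(3)) + l(-21) = (-16 + 1/(-2))/(-2) + (336 + (-21)² + 37*(-21)) = -(-16 - ½)/2 + (336 + 441 - 777) = -½*(-33/2) + 0 = 33/4 + 0 = 33/4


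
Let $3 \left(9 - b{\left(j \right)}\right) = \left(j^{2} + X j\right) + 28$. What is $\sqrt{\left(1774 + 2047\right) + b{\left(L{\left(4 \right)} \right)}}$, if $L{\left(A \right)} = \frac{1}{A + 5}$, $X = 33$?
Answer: $\frac{2 \sqrt{696093}}{27} \approx 61.802$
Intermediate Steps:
$L{\left(A \right)} = \frac{1}{5 + A}$
$b{\left(j \right)} = - \frac{1}{3} - 11 j - \frac{j^{2}}{3}$ ($b{\left(j \right)} = 9 - \frac{\left(j^{2} + 33 j\right) + 28}{3} = 9 - \frac{28 + j^{2} + 33 j}{3} = 9 - \left(\frac{28}{3} + 11 j + \frac{j^{2}}{3}\right) = - \frac{1}{3} - 11 j - \frac{j^{2}}{3}$)
$\sqrt{\left(1774 + 2047\right) + b{\left(L{\left(4 \right)} \right)}} = \sqrt{\left(1774 + 2047\right) - \left(\frac{1}{3} + \frac{11}{5 + 4} + \frac{1}{3 \left(5 + 4\right)^{2}}\right)} = \sqrt{3821 - \left(\frac{1}{3} + \frac{1}{243} + \frac{11}{9}\right)} = \sqrt{3821 - \left(\frac{14}{9} + \frac{1}{243}\right)} = \sqrt{3821 - \frac{379}{243}} = \sqrt{\frac{928124}{243}} = \frac{2 \sqrt{696093}}{27}$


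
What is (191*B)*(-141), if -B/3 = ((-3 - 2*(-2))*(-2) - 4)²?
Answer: 2908548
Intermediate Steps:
B = -108 (B = -3*((-3 - 2*(-2))*(-2) - 4)² = -3*((-3 + 4)*(-2) - 4)² = -3*(1*(-2) - 4)² = -3*(-2 - 4)² = -3*(-6)² = -3*36 = -108)
(191*B)*(-141) = (191*(-108))*(-141) = -20628*(-141) = 2908548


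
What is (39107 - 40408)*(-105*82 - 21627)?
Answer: 39338337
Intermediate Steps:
(39107 - 40408)*(-105*82 - 21627) = -1301*(-8610 - 21627) = -1301*(-30237) = 39338337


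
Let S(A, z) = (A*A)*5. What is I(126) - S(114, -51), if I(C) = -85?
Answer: -65065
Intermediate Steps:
S(A, z) = 5*A² (S(A, z) = A²*5 = 5*A²)
I(126) - S(114, -51) = -85 - 5*114² = -85 - 5*12996 = -85 - 1*64980 = -85 - 64980 = -65065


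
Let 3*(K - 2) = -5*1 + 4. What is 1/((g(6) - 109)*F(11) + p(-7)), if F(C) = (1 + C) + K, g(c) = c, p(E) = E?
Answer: -3/4244 ≈ -0.00070688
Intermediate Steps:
K = 5/3 (K = 2 + (-5*1 + 4)/3 = 2 + (-5 + 4)/3 = 2 + (⅓)*(-1) = 2 - ⅓ = 5/3 ≈ 1.6667)
F(C) = 8/3 + C (F(C) = (1 + C) + 5/3 = 8/3 + C)
1/((g(6) - 109)*F(11) + p(-7)) = 1/((6 - 109)*(8/3 + 11) - 7) = 1/(-103*41/3 - 7) = 1/(-4223/3 - 7) = 1/(-4244/3) = -3/4244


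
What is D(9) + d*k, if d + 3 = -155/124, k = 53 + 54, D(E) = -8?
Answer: -1851/4 ≈ -462.75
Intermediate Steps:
k = 107
d = -17/4 (d = -3 - 155/124 = -3 - 155*1/124 = -3 - 5/4 = -17/4 ≈ -4.2500)
D(9) + d*k = -8 - 17/4*107 = -8 - 1819/4 = -1851/4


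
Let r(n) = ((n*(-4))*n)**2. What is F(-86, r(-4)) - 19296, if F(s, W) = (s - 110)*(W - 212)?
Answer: -780560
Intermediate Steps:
r(n) = 16*n**4 (r(n) = ((-4*n)*n)**2 = (-4*n**2)**2 = 16*n**4)
F(s, W) = (-212 + W)*(-110 + s) (F(s, W) = (-110 + s)*(-212 + W) = (-212 + W)*(-110 + s))
F(-86, r(-4)) - 19296 = (23320 - 212*(-86) - 1760*(-4)**4 + (16*(-4)**4)*(-86)) - 19296 = (23320 + 18232 - 1760*256 + (16*256)*(-86)) - 19296 = (23320 + 18232 - 110*4096 + 4096*(-86)) - 19296 = (23320 + 18232 - 450560 - 352256) - 19296 = -761264 - 19296 = -780560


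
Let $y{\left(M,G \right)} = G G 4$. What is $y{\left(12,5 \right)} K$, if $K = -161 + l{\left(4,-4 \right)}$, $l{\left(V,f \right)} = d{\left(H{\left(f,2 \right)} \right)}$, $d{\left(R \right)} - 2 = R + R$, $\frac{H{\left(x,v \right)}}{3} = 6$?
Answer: $-12300$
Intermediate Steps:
$H{\left(x,v \right)} = 18$ ($H{\left(x,v \right)} = 3 \cdot 6 = 18$)
$d{\left(R \right)} = 2 + 2 R$ ($d{\left(R \right)} = 2 + \left(R + R\right) = 2 + 2 R$)
$l{\left(V,f \right)} = 38$ ($l{\left(V,f \right)} = 2 + 2 \cdot 18 = 2 + 36 = 38$)
$K = -123$ ($K = -161 + 38 = -123$)
$y{\left(M,G \right)} = 4 G^{2}$ ($y{\left(M,G \right)} = G 4 G = 4 G^{2}$)
$y{\left(12,5 \right)} K = 4 \cdot 5^{2} \left(-123\right) = 4 \cdot 25 \left(-123\right) = 100 \left(-123\right) = -12300$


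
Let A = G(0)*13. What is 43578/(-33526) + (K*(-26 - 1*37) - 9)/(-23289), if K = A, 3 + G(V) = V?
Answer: -182826615/130131169 ≈ -1.4049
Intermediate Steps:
G(V) = -3 + V
A = -39 (A = (-3 + 0)*13 = -3*13 = -39)
K = -39
43578/(-33526) + (K*(-26 - 1*37) - 9)/(-23289) = 43578/(-33526) + (-39*(-26 - 1*37) - 9)/(-23289) = 43578*(-1/33526) + (-39*(-26 - 37) - 9)*(-1/23289) = -21789/16763 + (-39*(-63) - 9)*(-1/23289) = -21789/16763 + (2457 - 9)*(-1/23289) = -21789/16763 + 2448*(-1/23289) = -21789/16763 - 816/7763 = -182826615/130131169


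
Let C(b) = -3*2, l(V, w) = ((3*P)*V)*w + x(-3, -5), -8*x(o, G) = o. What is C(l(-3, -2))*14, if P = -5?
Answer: -84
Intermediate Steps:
x(o, G) = -o/8
l(V, w) = 3/8 - 15*V*w (l(V, w) = ((3*(-5))*V)*w - ⅛*(-3) = (-15*V)*w + 3/8 = -15*V*w + 3/8 = 3/8 - 15*V*w)
C(b) = -6
C(l(-3, -2))*14 = -6*14 = -84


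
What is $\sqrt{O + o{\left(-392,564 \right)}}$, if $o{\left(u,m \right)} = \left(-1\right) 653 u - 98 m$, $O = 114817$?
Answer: $\sqrt{315521} \approx 561.71$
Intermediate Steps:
$o{\left(u,m \right)} = - 653 u - 98 m$
$\sqrt{O + o{\left(-392,564 \right)}} = \sqrt{114817 - -200704} = \sqrt{114817 + \left(255976 - 55272\right)} = \sqrt{114817 + 200704} = \sqrt{315521}$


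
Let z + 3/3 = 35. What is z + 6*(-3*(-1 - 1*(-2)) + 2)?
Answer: 28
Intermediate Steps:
z = 34 (z = -1 + 35 = 34)
z + 6*(-3*(-1 - 1*(-2)) + 2) = 34 + 6*(-3*(-1 - 1*(-2)) + 2) = 34 + 6*(-3*(-1 + 2) + 2) = 34 + 6*(-3*1 + 2) = 34 + 6*(-3 + 2) = 34 + 6*(-1) = 34 - 6 = 28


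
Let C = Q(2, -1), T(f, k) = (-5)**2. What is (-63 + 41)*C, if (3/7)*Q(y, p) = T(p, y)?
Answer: -3850/3 ≈ -1283.3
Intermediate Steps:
T(f, k) = 25
Q(y, p) = 175/3 (Q(y, p) = (7/3)*25 = 175/3)
C = 175/3 ≈ 58.333
(-63 + 41)*C = (-63 + 41)*(175/3) = -22*175/3 = -3850/3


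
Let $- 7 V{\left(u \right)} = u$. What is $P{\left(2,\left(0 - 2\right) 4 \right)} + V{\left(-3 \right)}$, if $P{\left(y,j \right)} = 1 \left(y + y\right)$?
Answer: $\frac{31}{7} \approx 4.4286$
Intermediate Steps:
$V{\left(u \right)} = - \frac{u}{7}$
$P{\left(y,j \right)} = 2 y$ ($P{\left(y,j \right)} = 1 \cdot 2 y = 2 y$)
$P{\left(2,\left(0 - 2\right) 4 \right)} + V{\left(-3 \right)} = 2 \cdot 2 - - \frac{3}{7} = 4 + \frac{3}{7} = \frac{31}{7}$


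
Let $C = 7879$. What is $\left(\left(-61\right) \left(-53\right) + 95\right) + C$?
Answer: $11207$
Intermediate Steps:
$\left(\left(-61\right) \left(-53\right) + 95\right) + C = \left(\left(-61\right) \left(-53\right) + 95\right) + 7879 = \left(3233 + 95\right) + 7879 = 3328 + 7879 = 11207$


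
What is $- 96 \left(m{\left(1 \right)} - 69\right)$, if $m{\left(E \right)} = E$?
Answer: $6528$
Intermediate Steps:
$- 96 \left(m{\left(1 \right)} - 69\right) = - 96 \left(1 - 69\right) = \left(-96\right) \left(-68\right) = 6528$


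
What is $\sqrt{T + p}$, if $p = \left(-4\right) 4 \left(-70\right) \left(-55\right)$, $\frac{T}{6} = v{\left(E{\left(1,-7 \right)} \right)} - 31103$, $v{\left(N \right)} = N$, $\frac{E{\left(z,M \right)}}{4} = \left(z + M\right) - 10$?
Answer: $i \sqrt{248602} \approx 498.6 i$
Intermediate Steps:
$E{\left(z,M \right)} = -40 + 4 M + 4 z$ ($E{\left(z,M \right)} = 4 \left(\left(z + M\right) - 10\right) = 4 \left(\left(M + z\right) - 10\right) = 4 \left(-10 + M + z\right) = -40 + 4 M + 4 z$)
$T = -187002$ ($T = 6 \left(\left(-40 + 4 \left(-7\right) + 4 \cdot 1\right) - 31103\right) = 6 \left(\left(-40 - 28 + 4\right) - 31103\right) = 6 \left(-64 - 31103\right) = 6 \left(-31167\right) = -187002$)
$p = -61600$ ($p = \left(-16\right) \left(-70\right) \left(-55\right) = 1120 \left(-55\right) = -61600$)
$\sqrt{T + p} = \sqrt{-187002 - 61600} = \sqrt{-248602} = i \sqrt{248602}$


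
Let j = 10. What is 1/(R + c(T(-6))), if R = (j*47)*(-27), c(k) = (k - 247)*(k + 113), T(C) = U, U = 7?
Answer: -1/41490 ≈ -2.4102e-5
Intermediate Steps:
T(C) = 7
c(k) = (-247 + k)*(113 + k)
R = -12690 (R = (10*47)*(-27) = 470*(-27) = -12690)
1/(R + c(T(-6))) = 1/(-12690 + (-27911 + 7² - 134*7)) = 1/(-12690 + (-27911 + 49 - 938)) = 1/(-12690 - 28800) = 1/(-41490) = -1/41490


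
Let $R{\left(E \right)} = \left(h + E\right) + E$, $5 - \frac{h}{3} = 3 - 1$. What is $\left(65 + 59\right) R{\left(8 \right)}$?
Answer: $3100$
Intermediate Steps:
$h = 9$ ($h = 15 - 3 \left(3 - 1\right) = 15 - 6 = 9$)
$R{\left(E \right)} = 9 + 2 E$ ($R{\left(E \right)} = \left(9 + E\right) + E = 9 + 2 E$)
$\left(65 + 59\right) R{\left(8 \right)} = \left(65 + 59\right) \left(9 + 2 \cdot 8\right) = 124 \left(9 + 16\right) = 124 \cdot 25 = 3100$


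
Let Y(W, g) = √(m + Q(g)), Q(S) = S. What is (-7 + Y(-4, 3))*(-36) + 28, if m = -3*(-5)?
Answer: 280 - 108*√2 ≈ 127.26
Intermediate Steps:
m = 15
Y(W, g) = √(15 + g)
(-7 + Y(-4, 3))*(-36) + 28 = (-7 + √(15 + 3))*(-36) + 28 = (-7 + √18)*(-36) + 28 = (-7 + 3*√2)*(-36) + 28 = (252 - 108*√2) + 28 = 280 - 108*√2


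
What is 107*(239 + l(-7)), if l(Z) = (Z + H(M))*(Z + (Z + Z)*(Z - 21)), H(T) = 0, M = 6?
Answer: -262792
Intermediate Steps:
l(Z) = Z*(Z + 2*Z*(-21 + Z)) (l(Z) = (Z + 0)*(Z + (Z + Z)*(Z - 21)) = Z*(Z + (2*Z)*(-21 + Z)) = Z*(Z + 2*Z*(-21 + Z)))
107*(239 + l(-7)) = 107*(239 + (-7)²*(-41 + 2*(-7))) = 107*(239 + 49*(-41 - 14)) = 107*(239 + 49*(-55)) = 107*(239 - 2695) = 107*(-2456) = -262792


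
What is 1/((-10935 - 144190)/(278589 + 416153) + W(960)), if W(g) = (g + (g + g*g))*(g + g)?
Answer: 694742/1231887612977675 ≈ 5.6397e-10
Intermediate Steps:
W(g) = 2*g*(g² + 2*g) (W(g) = (g + (g + g²))*(2*g) = (g² + 2*g)*(2*g) = 2*g*(g² + 2*g))
1/((-10935 - 144190)/(278589 + 416153) + W(960)) = 1/((-10935 - 144190)/(278589 + 416153) + 2*960²*(2 + 960)) = 1/(-155125/694742 + 2*921600*962) = 1/(-155125*1/694742 + 1773158400) = 1/(-155125/694742 + 1773158400) = 1/(1231887612977675/694742) = 694742/1231887612977675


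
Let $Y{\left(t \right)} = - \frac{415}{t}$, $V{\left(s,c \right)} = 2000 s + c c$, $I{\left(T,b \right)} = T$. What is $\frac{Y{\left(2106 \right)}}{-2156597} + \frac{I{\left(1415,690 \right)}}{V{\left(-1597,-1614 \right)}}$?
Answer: $- \frac{247168963745}{102889785010428} \approx -0.0024023$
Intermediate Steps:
$V{\left(s,c \right)} = c^{2} + 2000 s$ ($V{\left(s,c \right)} = 2000 s + c^{2} = c^{2} + 2000 s$)
$\frac{Y{\left(2106 \right)}}{-2156597} + \frac{I{\left(1415,690 \right)}}{V{\left(-1597,-1614 \right)}} = \frac{\left(-415\right) \frac{1}{2106}}{-2156597} + \frac{1415}{\left(-1614\right)^{2} + 2000 \left(-1597\right)} = \left(-415\right) \frac{1}{2106} \left(- \frac{1}{2156597}\right) + \frac{1415}{2604996 - 3194000} = \left(- \frac{415}{2106}\right) \left(- \frac{1}{2156597}\right) + \frac{1415}{-589004} = \frac{415}{4541793282} + 1415 \left(- \frac{1}{589004}\right) = \frac{415}{4541793282} - \frac{1415}{589004} = - \frac{247168963745}{102889785010428}$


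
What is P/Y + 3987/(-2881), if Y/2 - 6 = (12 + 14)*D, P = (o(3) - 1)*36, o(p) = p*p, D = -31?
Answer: -225279/144050 ≈ -1.5639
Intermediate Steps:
o(p) = p**2
P = 288 (P = (3**2 - 1)*36 = (9 - 1)*36 = 8*36 = 288)
Y = -1600 (Y = 12 + 2*((12 + 14)*(-31)) = 12 + 2*(26*(-31)) = 12 + 2*(-806) = 12 - 1612 = -1600)
P/Y + 3987/(-2881) = 288/(-1600) + 3987/(-2881) = 288*(-1/1600) + 3987*(-1/2881) = -9/50 - 3987/2881 = -225279/144050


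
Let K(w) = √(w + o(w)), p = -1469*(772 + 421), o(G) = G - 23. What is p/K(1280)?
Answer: -1752517*√2537/2537 ≈ -34794.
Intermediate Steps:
o(G) = -23 + G
p = -1752517 (p = -1469*1193 = -1752517)
K(w) = √(-23 + 2*w) (K(w) = √(w + (-23 + w)) = √(-23 + 2*w))
p/K(1280) = -1752517/√(-23 + 2*1280) = -1752517/√(-23 + 2560) = -1752517*√2537/2537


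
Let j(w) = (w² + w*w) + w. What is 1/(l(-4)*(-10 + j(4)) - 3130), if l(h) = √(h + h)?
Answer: -1565/4901154 - 13*I*√2/2450577 ≈ -0.00031931 - 7.5022e-6*I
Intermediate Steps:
j(w) = w + 2*w² (j(w) = (w² + w²) + w = 2*w² + w = w + 2*w²)
l(h) = √2*√h (l(h) = √(2*h) = √2*√h)
1/(l(-4)*(-10 + j(4)) - 3130) = 1/((√2*√(-4))*(-10 + 4*(1 + 2*4)) - 3130) = 1/((√2*(2*I))*(-10 + 4*(1 + 8)) - 3130) = 1/((2*I*√2)*(-10 + 4*9) - 3130) = 1/((2*I*√2)*(-10 + 36) - 3130) = 1/((2*I*√2)*26 - 3130) = 1/(52*I*√2 - 3130) = 1/(-3130 + 52*I*√2)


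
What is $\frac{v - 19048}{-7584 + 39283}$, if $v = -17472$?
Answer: $- \frac{36520}{31699} \approx -1.1521$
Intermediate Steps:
$\frac{v - 19048}{-7584 + 39283} = \frac{-17472 - 19048}{-7584 + 39283} = - \frac{36520}{31699}$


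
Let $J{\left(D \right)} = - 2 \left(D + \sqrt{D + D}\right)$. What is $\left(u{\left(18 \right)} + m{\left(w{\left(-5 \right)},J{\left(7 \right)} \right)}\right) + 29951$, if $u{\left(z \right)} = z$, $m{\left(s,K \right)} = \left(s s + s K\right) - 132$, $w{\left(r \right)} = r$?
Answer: $29932 + 10 \sqrt{14} \approx 29969.0$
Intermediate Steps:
$J{\left(D \right)} = - 2 D - 2 \sqrt{2} \sqrt{D}$ ($J{\left(D \right)} = - 2 \left(D + \sqrt{2 D}\right) = - 2 \left(D + \sqrt{2} \sqrt{D}\right) = - 2 D - 2 \sqrt{2} \sqrt{D}$)
$m{\left(s,K \right)} = -132 + s^{2} + K s$ ($m{\left(s,K \right)} = \left(s^{2} + K s\right) - 132 = -132 + s^{2} + K s$)
$\left(u{\left(18 \right)} + m{\left(w{\left(-5 \right)},J{\left(7 \right)} \right)}\right) + 29951 = \left(18 + \left(-132 + \left(-5\right)^{2} + \left(\left(-2\right) 7 - 2 \sqrt{2} \sqrt{7}\right) \left(-5\right)\right)\right) + 29951 = \left(18 + \left(-132 + 25 + \left(-14 - 2 \sqrt{14}\right) \left(-5\right)\right)\right) + 29951 = \left(18 + \left(-132 + 25 + \left(70 + 10 \sqrt{14}\right)\right)\right) + 29951 = \left(18 - \left(37 - 10 \sqrt{14}\right)\right) + 29951 = \left(-19 + 10 \sqrt{14}\right) + 29951 = 29932 + 10 \sqrt{14}$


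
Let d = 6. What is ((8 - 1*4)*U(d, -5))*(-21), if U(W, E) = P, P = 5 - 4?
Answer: -84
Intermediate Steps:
P = 1
U(W, E) = 1
((8 - 1*4)*U(d, -5))*(-21) = ((8 - 1*4)*1)*(-21) = ((8 - 4)*1)*(-21) = (4*1)*(-21) = 4*(-21) = -84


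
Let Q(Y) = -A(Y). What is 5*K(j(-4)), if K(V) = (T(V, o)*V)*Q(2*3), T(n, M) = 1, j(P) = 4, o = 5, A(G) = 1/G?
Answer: -10/3 ≈ -3.3333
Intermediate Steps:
Q(Y) = -1/Y
K(V) = -V/6 (K(V) = (1*V)*(-1/(2*3)) = V*(-1/6) = V*(-1*⅙) = V*(-⅙) = -V/6)
5*K(j(-4)) = 5*(-⅙*4) = 5*(-⅔) = -10/3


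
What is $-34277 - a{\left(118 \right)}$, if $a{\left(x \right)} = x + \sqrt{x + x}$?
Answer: $-34395 - 2 \sqrt{59} \approx -34410.0$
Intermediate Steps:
$a{\left(x \right)} = x + \sqrt{2} \sqrt{x}$ ($a{\left(x \right)} = x + \sqrt{2 x} = x + \sqrt{2} \sqrt{x}$)
$-34277 - a{\left(118 \right)} = -34277 - \left(118 + \sqrt{2} \sqrt{118}\right) = -34277 - \left(118 + 2 \sqrt{59}\right) = -34395 - 2 \sqrt{59}$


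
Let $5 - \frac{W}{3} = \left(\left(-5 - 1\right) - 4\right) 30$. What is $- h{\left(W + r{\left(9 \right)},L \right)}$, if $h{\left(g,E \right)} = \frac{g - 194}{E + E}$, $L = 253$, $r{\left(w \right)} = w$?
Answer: $- \frac{365}{253} \approx -1.4427$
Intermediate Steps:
$W = 915$ ($W = 15 - 3 \left(\left(-5 - 1\right) - 4\right) 30 = 15 - 3 \left(-6 - 4\right) 30 = 15 - 3 \left(\left(-10\right) 30\right) = 15 - -900 = 15 + 900 = 915$)
$h{\left(g,E \right)} = \frac{-194 + g}{2 E}$
$- h{\left(W + r{\left(9 \right)},L \right)} = - \frac{-194 + \left(915 + 9\right)}{2 \cdot 253} = - \frac{-194 + 924}{2 \cdot 253} = - \frac{730}{2 \cdot 253} = \left(-1\right) \frac{365}{253} = - \frac{365}{253}$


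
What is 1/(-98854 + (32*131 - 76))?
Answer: -1/94738 ≈ -1.0555e-5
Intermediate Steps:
1/(-98854 + (32*131 - 76)) = 1/(-98854 + (4192 - 76)) = 1/(-98854 + 4116) = 1/(-94738) = -1/94738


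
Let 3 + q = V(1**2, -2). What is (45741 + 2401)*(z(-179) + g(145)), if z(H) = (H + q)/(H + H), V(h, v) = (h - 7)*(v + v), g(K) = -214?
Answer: -1840324234/179 ≈ -1.0281e+7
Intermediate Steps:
V(h, v) = 2*v*(-7 + h) (V(h, v) = (-7 + h)*(2*v) = 2*v*(-7 + h))
q = 21 (q = -3 + 2*(-2)*(-7 + 1**2) = -3 + 2*(-2)*(-7 + 1) = -3 + 2*(-2)*(-6) = -3 + 24 = 21)
z(H) = (21 + H)/(2*H) (z(H) = (H + 21)/(H + H) = (21 + H)/((2*H)) = (21 + H)*(1/(2*H)) = (21 + H)/(2*H))
(45741 + 2401)*(z(-179) + g(145)) = (45741 + 2401)*((1/2)*(21 - 179)/(-179) - 214) = 48142*((1/2)*(-1/179)*(-158) - 214) = 48142*(79/179 - 214) = 48142*(-38227/179) = -1840324234/179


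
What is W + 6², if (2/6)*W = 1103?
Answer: 3345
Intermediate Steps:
W = 3309 (W = 3*1103 = 3309)
W + 6² = 3309 + 6² = 3309 + 36 = 3345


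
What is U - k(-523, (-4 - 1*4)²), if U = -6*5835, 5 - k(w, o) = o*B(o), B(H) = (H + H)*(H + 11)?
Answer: 579385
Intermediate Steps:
B(H) = 2*H*(11 + H) (B(H) = (2*H)*(11 + H) = 2*H*(11 + H))
k(w, o) = 5 - 2*o²*(11 + o) (k(w, o) = 5 - o*2*o*(11 + o) = 5 - 2*o²*(11 + o))
U = -35010 (U = -1*35010 = -35010)
U - k(-523, (-4 - 1*4)²) = -35010 - (5 - 2*((-4 - 1*4)²)²*(11 + (-4 - 1*4)²)) = -35010 - (5 - 2*((-4 - 4)²)²*(11 + (-4 - 4)²)) = -35010 - (5 - 2*((-8)²)²*(11 + (-8)²)) = -35010 - (5 - 2*64²*(11 + 64)) = -35010 - (5 - 2*4096*75) = -35010 - (5 - 614400) = -35010 - 1*(-614395) = -35010 + 614395 = 579385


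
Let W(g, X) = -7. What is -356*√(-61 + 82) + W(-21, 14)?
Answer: -7 - 356*√21 ≈ -1638.4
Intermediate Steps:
-356*√(-61 + 82) + W(-21, 14) = -356*√(-61 + 82) - 7 = -356*√21 - 7 = -7 - 356*√21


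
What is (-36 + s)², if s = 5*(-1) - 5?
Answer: 2116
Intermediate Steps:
s = -10 (s = -5 - 5 = -10)
(-36 + s)² = (-36 - 10)² = (-46)² = 2116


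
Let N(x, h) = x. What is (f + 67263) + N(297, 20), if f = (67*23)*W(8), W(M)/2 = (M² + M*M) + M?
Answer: 486712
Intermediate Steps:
W(M) = 2*M + 4*M² (W(M) = 2*((M² + M*M) + M) = 2*((M² + M²) + M) = 2*(2*M² + M) = 2*(M + 2*M²) = 2*M + 4*M²)
f = 419152 (f = (67*23)*(2*8*(1 + 2*8)) = 1541*(2*8*(1 + 16)) = 1541*(2*8*17) = 1541*272 = 419152)
(f + 67263) + N(297, 20) = (419152 + 67263) + 297 = 486415 + 297 = 486712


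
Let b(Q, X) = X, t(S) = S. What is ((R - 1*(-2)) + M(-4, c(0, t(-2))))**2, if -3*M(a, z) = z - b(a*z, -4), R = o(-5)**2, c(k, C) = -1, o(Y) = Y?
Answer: 676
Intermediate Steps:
R = 25 (R = (-5)**2 = 25)
M(a, z) = -4/3 - z/3 (M(a, z) = -(z - 1*(-4))/3 = -(z + 4)/3 = -(4 + z)/3 = -4/3 - z/3)
((R - 1*(-2)) + M(-4, c(0, t(-2))))**2 = ((25 - 1*(-2)) + (-4/3 - 1/3*(-1)))**2 = ((25 + 2) + (-4/3 + 1/3))**2 = (27 - 1)**2 = 26**2 = 676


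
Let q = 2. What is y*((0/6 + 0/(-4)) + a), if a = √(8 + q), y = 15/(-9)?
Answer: -5*√10/3 ≈ -5.2705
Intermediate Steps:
y = -5/3 (y = 15*(-⅑) = -5/3 ≈ -1.6667)
a = √10 (a = √(8 + 2) = √10 ≈ 3.1623)
y*((0/6 + 0/(-4)) + a) = -5*((0/6 + 0/(-4)) + √10)/3 = -5*((0*(⅙) + 0*(-¼)) + √10)/3 = -5*((0 + 0) + √10)/3 = -5*(0 + √10)/3 = -5*√10/3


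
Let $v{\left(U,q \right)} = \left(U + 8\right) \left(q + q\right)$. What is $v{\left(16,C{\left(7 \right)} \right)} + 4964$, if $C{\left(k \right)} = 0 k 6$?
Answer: $4964$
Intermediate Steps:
$C{\left(k \right)} = 0$ ($C{\left(k \right)} = 0 \cdot 6 = 0$)
$v{\left(U,q \right)} = 2 q \left(8 + U\right)$ ($v{\left(U,q \right)} = \left(8 + U\right) 2 q = 2 q \left(8 + U\right)$)
$v{\left(16,C{\left(7 \right)} \right)} + 4964 = 2 \cdot 0 \left(8 + 16\right) + 4964 = 2 \cdot 0 \cdot 24 + 4964 = 0 + 4964 = 4964$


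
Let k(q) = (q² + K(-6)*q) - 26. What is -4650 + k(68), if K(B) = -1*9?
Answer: -664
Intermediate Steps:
K(B) = -9
k(q) = -26 + q² - 9*q (k(q) = (q² - 9*q) - 26 = -26 + q² - 9*q)
-4650 + k(68) = -4650 + (-26 + 68² - 9*68) = -4650 + (-26 + 4624 - 612) = -4650 + 3986 = -664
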